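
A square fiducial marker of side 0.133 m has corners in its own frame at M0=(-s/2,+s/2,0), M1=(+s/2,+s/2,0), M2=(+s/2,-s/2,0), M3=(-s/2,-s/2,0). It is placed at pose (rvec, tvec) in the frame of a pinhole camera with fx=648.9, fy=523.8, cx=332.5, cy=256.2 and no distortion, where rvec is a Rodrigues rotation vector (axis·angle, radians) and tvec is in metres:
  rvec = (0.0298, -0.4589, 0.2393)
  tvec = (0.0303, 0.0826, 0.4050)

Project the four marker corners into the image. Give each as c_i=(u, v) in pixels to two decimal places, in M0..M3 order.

c0=(257.62, 441.73) c1=(441.12, 452.27) c2=(486.88, 295.55) c3=(312.14, 260.68)

Intrinsics K: fx=648.9, fy=523.8, cx=332.5, cy=256.2
Marker side s = 0.133 m; corners in marker frame (Z=0):
  M0 = (-0.0665, +0.0665, 0)
  M1 = (+0.0665, +0.0665, 0)
  M2 = (+0.0665, -0.0665, 0)
  M3 = (-0.0665, -0.0665, 0)
rvec = (0.0298, -0.4589, 0.2393), |rvec| = θ = 0.51840 rad = 29.702°
Rodrigues: sinθ=0.49549, 1−cosθ=0.13139; R = I + sinθ·[k]× + (1−cosθ)·[k]×²:
    [+0.86905 -0.23541 -0.43513]
    [+0.22204 +0.97157 -0.08217]
    [+0.44211 -0.02521 +0.89661]
t = (0.0303, 0.0826, 0.4050) m
M0: Pc = R·M0+t = (-0.04315, +0.13244, +0.37392); u = 648.9·(-0.04315)/0.37392 + 332.5 = 257.6247, v = 523.8·(+0.13244)/0.37392 + 256.2 = 441.7299
M1: Pc = R·M1+t = (+0.07244, +0.16197, +0.43272); u = 648.9·(+0.07244)/0.43272 + 332.5 = 441.1240, v = 523.8·(+0.16197)/0.43272 + 256.2 = 452.2661
M2: Pc = R·M2+t = (+0.10375, +0.03276, +0.43608); u = 648.9·(+0.10375)/0.43608 + 332.5 = 486.8790, v = 523.8·(+0.03276)/0.43608 + 256.2 = 295.5457
M3: Pc = R·M3+t = (-0.01184, +0.00323, +0.37728); u = 648.9·(-0.01184)/0.37728 + 332.5 = 312.1413, v = 523.8·(+0.00323)/0.37728 + 256.2 = 260.6776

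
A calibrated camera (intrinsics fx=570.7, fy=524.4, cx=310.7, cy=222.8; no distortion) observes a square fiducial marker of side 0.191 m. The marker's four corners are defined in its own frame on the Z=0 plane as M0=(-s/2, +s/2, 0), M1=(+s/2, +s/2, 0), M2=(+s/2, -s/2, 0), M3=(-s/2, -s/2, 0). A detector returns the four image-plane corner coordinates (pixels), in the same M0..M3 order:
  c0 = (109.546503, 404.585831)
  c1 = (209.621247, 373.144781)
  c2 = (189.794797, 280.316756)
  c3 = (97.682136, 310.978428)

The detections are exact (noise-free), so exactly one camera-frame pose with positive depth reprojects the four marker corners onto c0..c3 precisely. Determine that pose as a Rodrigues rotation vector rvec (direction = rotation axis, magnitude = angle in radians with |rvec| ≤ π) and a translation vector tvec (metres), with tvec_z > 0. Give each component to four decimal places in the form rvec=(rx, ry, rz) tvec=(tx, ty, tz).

Intrinsics K: fx=570.7, fy=524.4, cx=310.7, cy=222.8
Marker side s = 0.191 m; corners in marker frame (Z=0):
  M0 = (-0.0955, +0.0955, 0)
  M1 = (+0.0955, +0.0955, 0)
  M2 = (+0.0955, -0.0955, 0)
  M3 = (-0.0955, -0.0955, 0)
Detected image corners:
  c0 = (109.546503, 404.585831) px
  c1 = (209.621247, 373.144781) px
  c2 = (189.794797, 280.316756) px
  c3 = (97.682136, 310.978428) px
Planar DLT: solve 8×8 A·h = b for H (H[2,2]=1):
  H  [+487.79479 +19.36615 +150.90672]
  H  [-195.17162 +344.98445 +340.53716]
  H  [-0.09549 -0.41806 +1.00000]
B = K⁻¹H; ‖b₁‖=0.970163, ‖b₂‖=0.970163; λ = 2/(‖b₁‖+‖b₂‖) = 1.030755, sign → tz>0 ⇒ λ=+1.030755
r₁ = λ·B[:,0] = (+0.93460,-0.34181,-0.09842); r₂ = λ·B[:,1] = (+0.26958,+0.86118,-0.43092)
r₃ = r₁×r₂ = (+0.23205,+0.37621,+0.89701); SVD([r₁ r₂ r₃]) → R = UVᵀ:
  R  [+0.93460 +0.26958 +0.23205]
  R  [-0.34181 +0.86118 +0.37621]
  R  [-0.09842 -0.43092 +0.89701]
t = (-0.28861, +0.23142, +1.03075) m
tr R = 2.692788; θ = arccos((tr R − 1)/2) = 0.561619 rad = 32.178°
axis k = ((R−Rᵀ)₃₂, (R−Rᵀ)₁₃, (R−Rᵀ)₂₁) / (2 sinθ) = (-0.757786, +0.310272, -0.574014)
rvec = θ·k = (-0.425587, +0.174255, -0.322377)

rvec=(-0.4256, 0.1743, -0.3224) tvec=(-0.2886, 0.2314, 1.0308)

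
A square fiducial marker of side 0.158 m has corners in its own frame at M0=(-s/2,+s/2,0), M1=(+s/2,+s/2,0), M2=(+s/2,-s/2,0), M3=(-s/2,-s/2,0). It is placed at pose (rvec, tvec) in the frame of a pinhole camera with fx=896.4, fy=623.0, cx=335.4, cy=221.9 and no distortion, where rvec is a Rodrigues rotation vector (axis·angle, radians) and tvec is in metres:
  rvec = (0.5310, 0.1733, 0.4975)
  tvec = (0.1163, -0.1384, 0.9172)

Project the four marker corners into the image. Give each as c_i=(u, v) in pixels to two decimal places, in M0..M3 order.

c0=(349.85, 145.04) c1=(478.44, 195.74) c2=(558.25, 109.02) c3=(417.08, 54.04)

Intrinsics K: fx=896.4, fy=623.0, cx=335.4, cy=221.9
Marker side s = 0.158 m; corners in marker frame (Z=0):
  M0 = (-0.0790, +0.0790, 0)
  M1 = (+0.0790, +0.0790, 0)
  M2 = (+0.0790, -0.0790, 0)
  M3 = (-0.0790, -0.0790, 0)
rvec = (0.5310, 0.1733, 0.4975), |rvec| = θ = 0.74800 rad = 42.857°
Rodrigues: sinθ=0.68017, 1−cosθ=0.26695; R = I + sinθ·[k]× + (1−cosθ)·[k]×²:
    [+0.86758 -0.40848 +0.28363]
    [+0.49629 +0.74738 -0.44172]
    [-0.03154 +0.52399 +0.85114]
t = (0.1163, -0.1384, 0.9172) m
M0: Pc = R·M0+t = (+0.01549, -0.11856, +0.96109); u = 896.4·(+0.01549)/0.96109 + 335.4 = 349.8483, v = 623.0·(-0.11856)/0.96109 + 221.9 = 145.0439
M1: Pc = R·M1+t = (+0.15257, -0.04015, +0.95610); u = 896.4·(+0.15257)/0.95610 + 335.4 = 478.4417, v = 623.0·(-0.04015)/0.95610 + 221.9 = 195.7384
M2: Pc = R·M2+t = (+0.21711, -0.15824, +0.87331); u = 896.4·(+0.21711)/0.87331 + 335.4 = 558.2486, v = 623.0·(-0.15824)/0.87331 + 221.9 = 109.0184
M3: Pc = R·M3+t = (+0.08003, -0.23665, +0.87830); u = 896.4·(+0.08003)/0.87830 + 335.4 = 417.0808, v = 623.0·(-0.23665)/0.87830 + 221.9 = 54.0374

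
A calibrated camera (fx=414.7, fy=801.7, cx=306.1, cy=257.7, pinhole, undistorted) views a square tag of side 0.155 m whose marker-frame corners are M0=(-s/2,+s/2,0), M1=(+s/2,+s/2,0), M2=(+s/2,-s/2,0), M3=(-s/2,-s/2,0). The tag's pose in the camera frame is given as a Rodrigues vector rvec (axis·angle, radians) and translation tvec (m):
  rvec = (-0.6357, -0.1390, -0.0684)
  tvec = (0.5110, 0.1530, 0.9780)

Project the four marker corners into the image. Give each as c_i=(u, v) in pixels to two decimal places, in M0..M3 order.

Intrinsics K: fx=414.7, fy=801.7, cx=306.1, cy=257.7
Marker side s = 0.155 m; corners in marker frame (Z=0):
  M0 = (-0.0775, +0.0775, 0)
  M1 = (+0.0775, +0.0775, 0)
  M2 = (+0.0775, -0.0775, 0)
  M3 = (-0.0775, -0.0775, 0)
rvec = (-0.6357, -0.1390, -0.0684), |rvec| = θ = 0.65430 rad = 37.489°
Rodrigues: sinθ=0.60861, 1−cosθ=0.20653; R = I + sinθ·[k]× + (1−cosθ)·[k]×²:
    [+0.98842 +0.10625 -0.10832]
    [-0.02100 +0.80279 +0.59589]
    [+0.15027 -0.58672 +0.79573]
t = (0.5110, 0.1530, 0.9780) m
M0: Pc = R·M0+t = (+0.44263, +0.21684, +0.92088); u = 414.7·(+0.44263)/0.92088 + 306.1 = 505.4296, v = 801.7·(+0.21684)/0.92088 + 257.7 = 446.4790
M1: Pc = R·M1+t = (+0.59584, +0.21359, +0.94418); u = 414.7·(+0.59584)/0.94418 + 306.1 = 567.8031, v = 801.7·(+0.21359)/0.94418 + 257.7 = 439.0588
M2: Pc = R·M2+t = (+0.57937, +0.08916, +1.03512); u = 414.7·(+0.57937)/1.03512 + 306.1 = 538.2131, v = 801.7·(+0.08916)/1.03512 + 257.7 = 326.7519
M3: Pc = R·M3+t = (+0.42616, +0.09241, +1.01182); u = 414.7·(+0.42616)/1.01182 + 306.1 = 480.7644, v = 801.7·(+0.09241)/1.01182 + 257.7 = 330.9199

c0=(505.43, 446.48) c1=(567.80, 439.06) c2=(538.21, 326.75) c3=(480.76, 330.92)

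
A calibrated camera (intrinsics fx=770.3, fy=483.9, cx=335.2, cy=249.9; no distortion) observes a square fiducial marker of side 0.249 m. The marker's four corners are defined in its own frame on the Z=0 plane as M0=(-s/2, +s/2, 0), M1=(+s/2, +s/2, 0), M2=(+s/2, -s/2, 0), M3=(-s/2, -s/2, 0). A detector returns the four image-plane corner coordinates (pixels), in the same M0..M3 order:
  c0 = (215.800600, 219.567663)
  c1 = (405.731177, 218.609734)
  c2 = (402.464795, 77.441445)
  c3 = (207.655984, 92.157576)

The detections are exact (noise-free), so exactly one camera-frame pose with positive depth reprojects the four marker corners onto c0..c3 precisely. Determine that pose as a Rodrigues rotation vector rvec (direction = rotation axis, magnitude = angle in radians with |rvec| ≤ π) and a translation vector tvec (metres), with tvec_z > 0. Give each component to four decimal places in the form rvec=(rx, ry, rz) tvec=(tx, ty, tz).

rvec=(0.1075, 0.3793, -0.0041) tvec=(-0.0381, -0.1827, 0.9134)

Intrinsics K: fx=770.3, fy=483.9, cx=335.2, cy=249.9
Marker side s = 0.249 m; corners in marker frame (Z=0):
  M0 = (-0.1245, +0.1245, 0)
  M1 = (+0.1245, +0.1245, 0)
  M2 = (+0.1245, -0.1245, 0)
  M3 = (-0.1245, -0.1245, 0)
Detected image corners:
  c0 = (215.800600, 219.567663) px
  c1 = (405.731177, 218.609734) px
  c2 = (402.464795, 77.441445) px
  c3 = (207.655984, 92.157576) px
Planar DLT: solve 8×8 A·h = b for H (H[2,2]=1):
  H  [+647.78392 +58.46270 +303.10597]
  H  [-92.59091 +555.22021 +153.09331]
  H  [-0.40481 +0.11385 +1.00000]
B = K⁻¹H; ‖b₁‖=1.094846, ‖b₂‖=1.094846; λ = 2/(‖b₁‖+‖b₂‖) = 0.913370, sign → tz>0 ⇒ λ=+0.913370
r₁ = λ·B[:,0] = (+0.92899,+0.01618,-0.36974); r₂ = λ·B[:,1] = (+0.02407,+0.99429,+0.10399)
r₃ = r₁×r₂ = (+0.36931,-0.10550,+0.92330); SVD([r₁ r₂ r₃]) → R = UVᵀ:
  R  [+0.92899 +0.02407 +0.36931]
  R  [+0.01618 +0.99429 -0.10550]
  R  [-0.36974 +0.10399 +0.92330]
t = (-0.03805, -0.18272, +0.91337) m
tr R = 2.846579; θ = arccos((tr R − 1)/2) = 0.394238 rad = 22.588°
axis k = ((R−Rᵀ)₃₂, (R−Rᵀ)₁₃, (R−Rᵀ)₂₁) / (2 sinθ) = (+0.272696, +0.962045, -0.010275)
rvec = θ·k = (+0.107507, +0.379275, -0.004051)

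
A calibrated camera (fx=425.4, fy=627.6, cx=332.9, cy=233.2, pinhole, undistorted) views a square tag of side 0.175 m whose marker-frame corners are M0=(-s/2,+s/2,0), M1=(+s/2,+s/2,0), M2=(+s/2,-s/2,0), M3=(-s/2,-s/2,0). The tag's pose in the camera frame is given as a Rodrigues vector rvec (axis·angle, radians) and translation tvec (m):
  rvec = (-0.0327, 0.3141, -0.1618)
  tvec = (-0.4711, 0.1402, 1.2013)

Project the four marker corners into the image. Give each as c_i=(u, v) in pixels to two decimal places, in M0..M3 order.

c0=(145.14, 356.79) c1=(196.30, 347.07) c2=(187.78, 254.25) c3=(137.41, 267.91)

Intrinsics K: fx=425.4, fy=627.6, cx=332.9, cy=233.2
Marker side s = 0.175 m; corners in marker frame (Z=0):
  M0 = (-0.0875, +0.0875, 0)
  M1 = (+0.0875, +0.0875, 0)
  M2 = (+0.0875, -0.0875, 0)
  M3 = (-0.0875, -0.0875, 0)
rvec = (-0.0327, 0.3141, -0.1618), |rvec| = θ = 0.35483 rad = 20.331°
Rodrigues: sinθ=0.34743, 1−cosθ=0.06230; R = I + sinθ·[k]× + (1−cosθ)·[k]×²:
    [+0.93823 +0.15334 +0.31017]
    [-0.16351 +0.98652 +0.00687]
    [-0.30493 -0.05716 +0.95066]
t = (-0.4711, 0.1402, 1.2013) m
M0: Pc = R·M0+t = (-0.53978, +0.24083, +1.22298); u = 425.4·(-0.53978)/1.22298 + 332.9 = 145.1443, v = 627.6·(+0.24083)/1.22298 + 233.2 = 356.7860
M1: Pc = R·M1+t = (-0.37559, +0.21221, +1.16962); u = 425.4·(-0.37559)/1.16962 + 332.9 = 196.2957, v = 627.6·(+0.21221)/1.16962 + 233.2 = 347.0708
M2: Pc = R·M2+t = (-0.40242, +0.03957, +1.17962); u = 425.4·(-0.40242)/1.17962 + 332.9 = 187.7767, v = 627.6·(+0.03957)/1.17962 + 233.2 = 254.2541
M3: Pc = R·M3+t = (-0.56661, +0.06819, +1.23298); u = 425.4·(-0.56661)/1.23298 + 332.9 = 137.4090, v = 627.6·(+0.06819)/1.23298 + 233.2 = 267.9076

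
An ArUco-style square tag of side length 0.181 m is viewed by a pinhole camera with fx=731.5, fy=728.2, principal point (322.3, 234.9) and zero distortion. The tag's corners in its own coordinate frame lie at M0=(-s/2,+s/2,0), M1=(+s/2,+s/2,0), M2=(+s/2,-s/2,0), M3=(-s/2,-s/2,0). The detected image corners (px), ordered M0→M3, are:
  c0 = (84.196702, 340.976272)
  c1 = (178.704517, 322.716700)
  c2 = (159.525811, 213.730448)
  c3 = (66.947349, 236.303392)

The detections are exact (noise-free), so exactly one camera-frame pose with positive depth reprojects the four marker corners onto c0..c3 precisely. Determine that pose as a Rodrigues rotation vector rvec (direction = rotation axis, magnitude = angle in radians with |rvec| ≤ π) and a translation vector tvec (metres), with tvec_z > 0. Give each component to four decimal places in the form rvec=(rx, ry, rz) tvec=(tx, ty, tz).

Intrinsics K: fx=731.5, fy=728.2, cx=322.3, cy=234.9
Marker side s = 0.181 m; corners in marker frame (Z=0):
  M0 = (-0.0905, +0.0905, 0)
  M1 = (+0.0905, +0.0905, 0)
  M2 = (+0.0905, -0.0905, 0)
  M3 = (-0.0905, -0.0905, 0)
Detected image corners:
  c0 = (84.196702, 340.976272) px
  c1 = (178.704517, 322.716700) px
  c2 = (159.525811, 213.730448) px
  c3 = (66.947349, 236.303392) px
Planar DLT: solve 8×8 A·h = b for H (H[2,2]=1):
  H  [+487.89897 +92.19839 +121.28833]
  H  [-178.59856 +571.03436 +278.32114]
  H  [-0.23607 -0.06799 +1.00000]
B = K⁻¹H; ‖b₁‖=0.823869, ‖b₂‖=0.823869; λ = 2/(‖b₁‖+‖b₂‖) = 1.213786, sign → tz>0 ⇒ λ=+1.213786
r₁ = λ·B[:,0] = (+0.93582,-0.20526,-0.28653); r₂ = λ·B[:,1] = (+0.18934,+0.97844,-0.08252)
r₃ = r₁×r₂ = (+0.29729,+0.02297,+0.95451); SVD([r₁ r₂ r₃]) → R = UVᵀ:
  R  [+0.93582 +0.18934 +0.29729]
  R  [-0.20526 +0.97844 +0.02297]
  R  [-0.28653 -0.08252 +0.95451]
t = (-0.33354, +0.07238, +1.21379) m
tr R = 2.868770; θ = arccos((tr R − 1)/2) = 0.364268 rad = 20.871°
axis k = ((R−Rᵀ)₃₂, (R−Rᵀ)₁₃, (R−Rᵀ)₂₁) / (2 sinθ) = (-0.148054, +0.819372, -0.553814)
rvec = θ·k = (-0.053931, +0.298471, -0.201737)

rvec=(-0.0539, 0.2985, -0.2017) tvec=(-0.3335, 0.0724, 1.2138)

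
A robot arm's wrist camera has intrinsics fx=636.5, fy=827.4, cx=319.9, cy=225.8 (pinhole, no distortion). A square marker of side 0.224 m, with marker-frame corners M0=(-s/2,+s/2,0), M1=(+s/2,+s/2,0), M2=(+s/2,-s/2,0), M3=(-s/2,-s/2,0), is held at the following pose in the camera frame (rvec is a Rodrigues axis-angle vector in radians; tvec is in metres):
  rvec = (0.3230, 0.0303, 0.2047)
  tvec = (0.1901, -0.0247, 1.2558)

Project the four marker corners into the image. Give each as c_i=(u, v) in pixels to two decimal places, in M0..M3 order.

c0=(348.81, 261.88) c1=(456.83, 291.21) c2=(487.59, 154.14) c3=(373.28, 123.02)

Intrinsics K: fx=636.5, fy=827.4, cx=319.9, cy=225.8
Marker side s = 0.224 m; corners in marker frame (Z=0):
  M0 = (-0.1120, +0.1120, 0)
  M1 = (+0.1120, +0.1120, 0)
  M2 = (+0.1120, -0.1120, 0)
  M3 = (-0.1120, -0.1120, 0)
rvec = (0.3230, 0.0303, 0.2047), |rvec| = θ = 0.38360 rad = 21.979°
Rodrigues: sinθ=0.37426, 1−cosθ=0.07268; R = I + sinθ·[k]× + (1−cosθ)·[k]×²:
    [+0.97885 -0.19488 +0.06222]
    [+0.20455 +0.92778 -0.31207]
    [+0.00309 +0.31820 +0.94802]
t = (0.1901, -0.0247, 1.2558) m
M0: Pc = R·M0+t = (+0.05864, +0.05630, +1.29109); u = 636.5·(+0.05864)/1.29109 + 319.9 = 348.8100, v = 827.4·(+0.05630)/1.29109 + 225.8 = 261.8809
M1: Pc = R·M1+t = (+0.27790, +0.10212, +1.29178); u = 636.5·(+0.27790)/1.29178 + 319.9 = 456.8316, v = 827.4·(+0.10212)/1.29178 + 225.8 = 291.2092
M2: Pc = R·M2+t = (+0.32156, -0.10570, +1.22051); u = 636.5·(+0.32156)/1.22051 + 319.9 = 487.5939, v = 827.4·(-0.10570)/1.22051 + 225.8 = 154.1435
M3: Pc = R·M3+t = (+0.10230, -0.15152, +1.21982); u = 636.5·(+0.10230)/1.21982 + 319.9 = 373.2779, v = 827.4·(-0.15152)/1.21982 + 225.8 = 123.0236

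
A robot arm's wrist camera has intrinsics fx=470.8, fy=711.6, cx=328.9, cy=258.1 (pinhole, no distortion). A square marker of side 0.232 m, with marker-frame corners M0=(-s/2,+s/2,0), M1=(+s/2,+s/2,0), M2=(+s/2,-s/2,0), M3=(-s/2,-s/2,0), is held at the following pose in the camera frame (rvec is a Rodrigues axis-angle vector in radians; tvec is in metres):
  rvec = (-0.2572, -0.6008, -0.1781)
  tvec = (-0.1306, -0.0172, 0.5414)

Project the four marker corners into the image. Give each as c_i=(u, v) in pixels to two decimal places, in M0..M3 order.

Intrinsics K: fx=470.8, fy=711.6, cx=328.9, cy=258.1
Marker side s = 0.232 m; corners in marker frame (Z=0):
  M0 = (-0.1160, +0.1160, 0)
  M1 = (+0.1160, +0.1160, 0)
  M2 = (+0.1160, -0.1160, 0)
  M3 = (-0.1160, -0.1160, 0)
rvec = (-0.2572, -0.6008, -0.1781), |rvec| = θ = 0.67737 rad = 38.811°
Rodrigues: sinθ=0.62675, 1−cosθ=0.22078; R = I + sinθ·[k]× + (1−cosθ)·[k]×²:
    [+0.81105 +0.23914 -0.53386]
    [-0.09044 +0.95291 +0.28946]
    [+0.57794 -0.18649 +0.79449]
t = (-0.1306, -0.0172, 0.5414) m
M0: Pc = R·M0+t = (-0.19694, +0.10383, +0.45273); u = 470.8·(-0.19694)/0.45273 + 328.9 = 124.0960, v = 711.6·(+0.10383)/0.45273 + 258.1 = 421.2977
M1: Pc = R·M1+t = (-0.00878, +0.08285, +0.58681); u = 470.8·(-0.00878)/0.58681 + 328.9 = 321.8580, v = 711.6·(+0.08285)/0.58681 + 258.1 = 358.5650
M2: Pc = R·M2+t = (-0.06426, -0.13823, +0.63007); u = 470.8·(-0.06426)/0.63007 + 328.9 = 280.8852, v = 711.6·(-0.13823)/0.63007 + 258.1 = 101.9868
M3: Pc = R·M3+t = (-0.25242, -0.11725, +0.49599); u = 470.8·(-0.25242)/0.49599 + 328.9 = 89.2981, v = 711.6·(-0.11725)/0.49599 + 258.1 = 89.8862

c0=(124.10, 421.30) c1=(321.86, 358.57) c2=(280.89, 101.99) c3=(89.30, 89.89)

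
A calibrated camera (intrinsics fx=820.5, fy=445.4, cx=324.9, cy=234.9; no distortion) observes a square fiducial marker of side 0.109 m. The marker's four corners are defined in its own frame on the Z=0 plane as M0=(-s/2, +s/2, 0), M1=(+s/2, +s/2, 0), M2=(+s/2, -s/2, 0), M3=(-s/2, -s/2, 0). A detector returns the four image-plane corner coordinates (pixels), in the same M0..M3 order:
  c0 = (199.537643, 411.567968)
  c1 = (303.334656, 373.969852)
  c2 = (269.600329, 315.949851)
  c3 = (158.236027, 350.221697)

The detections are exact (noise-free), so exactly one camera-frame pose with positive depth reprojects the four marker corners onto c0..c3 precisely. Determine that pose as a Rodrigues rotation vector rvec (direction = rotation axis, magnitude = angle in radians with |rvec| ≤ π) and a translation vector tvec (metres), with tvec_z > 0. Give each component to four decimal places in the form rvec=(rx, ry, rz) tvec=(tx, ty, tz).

Intrinsics K: fx=820.5, fy=445.4, cx=324.9, cy=234.9
Marker side s = 0.109 m; corners in marker frame (Z=0):
  M0 = (-0.0545, +0.0545, 0)
  M1 = (+0.0545, +0.0545, 0)
  M2 = (+0.0545, -0.0545, 0)
  M3 = (-0.0545, -0.0545, 0)
Detected image corners:
  c0 = (199.537643, 411.567968) px
  c1 = (303.334656, 373.969852) px
  c2 = (269.600329, 315.949851) px
  c3 = (158.236027, 350.221697) px
Planar DLT: solve 8×8 A·h = b for H (H[2,2]=1):
  H  [+1159.28903 +432.60073 +235.25196]
  H  [-60.09264 +687.01186 +362.82682]
  H  [+0.74369 +0.38597 +1.00000]
B = K⁻¹H; ‖b₁‖=1.442850, ‖b₂‖=1.442850; λ = 2/(‖b₁‖+‖b₂‖) = 0.693073, sign → tz>0 ⇒ λ=+0.693073
r₁ = λ·B[:,0] = (+0.77515,-0.36534,+0.51543); r₂ = λ·B[:,1] = (+0.25949,+0.92796,+0.26750)
r₃ = r₁×r₂ = (-0.57603,-0.07360,+0.81411); SVD([r₁ r₂ r₃]) → R = UVᵀ:
  R  [+0.77515 +0.25949 -0.57603]
  R  [-0.36534 +0.92796 -0.07360]
  R  [+0.51543 +0.26750 +0.81411]
t = (-0.07573, +0.19906, +0.69307) m
tr R = 2.517210; θ = arccos((tr R − 1)/2) = 0.709627 rad = 40.659°
axis k = ((R−Rᵀ)₃₂, (R−Rᵀ)₁₃, (R−Rᵀ)₂₁) / (2 sinθ) = (+0.261767, -0.837592, -0.479498)
rvec = θ·k = (+0.185757, -0.594378, -0.340264)

rvec=(0.1858, -0.5944, -0.3403) tvec=(-0.0757, 0.1991, 0.6931)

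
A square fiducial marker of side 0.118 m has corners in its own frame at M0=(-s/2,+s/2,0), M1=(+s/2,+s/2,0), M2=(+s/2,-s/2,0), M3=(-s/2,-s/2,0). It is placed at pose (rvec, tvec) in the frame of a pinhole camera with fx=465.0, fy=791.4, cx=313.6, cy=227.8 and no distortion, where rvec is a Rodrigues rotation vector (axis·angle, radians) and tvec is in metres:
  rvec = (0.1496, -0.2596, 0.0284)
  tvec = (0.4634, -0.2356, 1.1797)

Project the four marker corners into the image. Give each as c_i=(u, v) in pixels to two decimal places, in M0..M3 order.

Intrinsics K: fx=465.0, fy=791.4, cx=313.6, cy=227.8
Marker side s = 0.118 m; corners in marker frame (Z=0):
  M0 = (-0.0590, +0.0590, 0)
  M1 = (+0.0590, +0.0590, 0)
  M2 = (+0.0590, -0.0590, 0)
  M3 = (-0.0590, -0.0590, 0)
rvec = (0.1496, -0.2596, 0.0284), |rvec| = θ = 0.30096 rad = 17.244°
Rodrigues: sinθ=0.29644, 1−cosθ=0.04495; R = I + sinθ·[k]× + (1−cosθ)·[k]×²:
    [+0.96616 -0.04725 -0.25359]
    [+0.00870 +0.98849 -0.15101]
    [+0.25781 +0.14369 +0.95545]
t = (0.4634, -0.2356, 1.1797) m
M0: Pc = R·M0+t = (+0.40361, -0.17779, +1.17297); u = 465.0·(+0.40361)/1.17297 + 313.6 = 473.6030, v = 791.4·(-0.17779)/1.17297 + 227.8 = 107.8437
M1: Pc = R·M1+t = (+0.51762, -0.17677, +1.20339); u = 465.0·(+0.51762)/1.20339 + 313.6 = 513.6113, v = 791.4·(-0.17677)/1.20339 + 227.8 = 111.5514
M2: Pc = R·M2+t = (+0.52319, -0.29341, +1.18643); u = 465.0·(+0.52319)/1.18643 + 313.6 = 518.6548, v = 791.4·(-0.29341)/1.18643 + 227.8 = 32.0848
M3: Pc = R·M3+t = (+0.40918, -0.29443, +1.15601); u = 465.0·(+0.40918)/1.15601 + 313.6 = 478.1923, v = 791.4·(-0.29443)/1.15601 + 227.8 = 26.2315

c0=(473.60, 107.84) c1=(513.61, 111.55) c2=(518.65, 32.08) c3=(478.19, 26.23)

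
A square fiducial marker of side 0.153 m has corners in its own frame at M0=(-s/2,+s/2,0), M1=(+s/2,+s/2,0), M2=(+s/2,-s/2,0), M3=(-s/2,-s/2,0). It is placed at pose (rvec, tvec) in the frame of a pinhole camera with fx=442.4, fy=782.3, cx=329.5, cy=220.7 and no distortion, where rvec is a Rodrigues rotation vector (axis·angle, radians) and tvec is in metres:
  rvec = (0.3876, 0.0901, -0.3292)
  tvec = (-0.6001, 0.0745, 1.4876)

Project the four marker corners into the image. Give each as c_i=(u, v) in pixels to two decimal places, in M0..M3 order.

c0=(142.00, 304.81) c1=(181.62, 282.39) c2=(160.56, 212.55) c3=(119.79, 236.88)

Intrinsics K: fx=442.4, fy=782.3, cx=329.5, cy=220.7
Marker side s = 0.153 m; corners in marker frame (Z=0):
  M0 = (-0.0765, +0.0765, 0)
  M1 = (+0.0765, +0.0765, 0)
  M2 = (+0.0765, -0.0765, 0)
  M3 = (-0.0765, -0.0765, 0)
rvec = (0.3876, 0.0901, -0.3292), |rvec| = θ = 0.51645 rad = 29.591°
Rodrigues: sinθ=0.49380, 1−cosθ=0.13042; R = I + sinθ·[k]× + (1−cosθ)·[k]×²:
    [+0.94304 +0.33184 +0.02375]
    [-0.29768 +0.87355 -0.38510]
    [-0.14854 +0.35609 +0.92257]
t = (-0.6001, 0.0745, 1.4876) m
M0: Pc = R·M0+t = (-0.64686, +0.16410, +1.52620); u = 442.4·(-0.64686)/1.52620 + 329.5 = 141.9960, v = 782.3·(+0.16410)/1.52620 + 220.7 = 304.8136
M1: Pc = R·M1+t = (-0.50257, +0.11855, +1.50348); u = 442.4·(-0.50257)/1.50348 + 329.5 = 181.6176, v = 782.3·(+0.11855)/1.50348 + 220.7 = 282.3866
M2: Pc = R·M2+t = (-0.55334, -0.01510, +1.44900); u = 442.4·(-0.55334)/1.44900 + 329.5 = 160.5561, v = 782.3·(-0.01510)/1.44900 + 220.7 = 212.5482
M3: Pc = R·M3+t = (-0.69763, +0.03045, +1.47172); u = 442.4·(-0.69763)/1.47172 + 329.5 = 119.7929, v = 782.3·(+0.03045)/1.47172 + 220.7 = 236.8840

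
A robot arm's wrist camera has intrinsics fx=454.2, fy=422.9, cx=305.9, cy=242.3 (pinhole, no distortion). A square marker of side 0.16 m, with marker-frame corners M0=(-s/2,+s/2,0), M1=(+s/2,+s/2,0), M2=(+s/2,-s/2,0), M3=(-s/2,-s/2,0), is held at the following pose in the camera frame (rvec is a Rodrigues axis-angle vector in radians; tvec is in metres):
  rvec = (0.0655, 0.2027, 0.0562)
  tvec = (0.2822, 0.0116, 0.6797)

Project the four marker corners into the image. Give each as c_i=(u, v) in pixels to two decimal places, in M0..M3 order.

c0=(435.45, 294.35) c1=(547.79, 303.13) c2=(557.37, 201.74) c3=(442.75, 197.50)

Intrinsics K: fx=454.2, fy=422.9, cx=305.9, cy=242.3
Marker side s = 0.16 m; corners in marker frame (Z=0):
  M0 = (-0.0800, +0.0800, 0)
  M1 = (+0.0800, +0.0800, 0)
  M2 = (+0.0800, -0.0800, 0)
  M3 = (-0.0800, -0.0800, 0)
rvec = (0.0655, 0.2027, 0.0562), |rvec| = θ = 0.22031 rad = 12.623°
Rodrigues: sinθ=0.21853, 1−cosθ=0.02417; R = I + sinθ·[k]× + (1−cosθ)·[k]×²:
    [+0.97797 -0.04913 +0.20290]
    [+0.06236 +0.99629 -0.05930]
    [-0.19923 +0.07064 +0.97740]
t = (0.2822, 0.0116, 0.6797) m
M0: Pc = R·M0+t = (+0.20003, +0.08631, +0.70129); u = 454.2·(+0.20003)/0.70129 + 305.9 = 435.4534, v = 422.9·(+0.08631)/0.70129 + 242.3 = 294.3504
M1: Pc = R·M1+t = (+0.35651, +0.09629, +0.66941); u = 454.2·(+0.35651)/0.66941 + 305.9 = 547.7914, v = 422.9·(+0.09629)/0.66941 + 242.3 = 303.1322
M2: Pc = R·M2+t = (+0.36437, -0.06311, +0.65811); u = 454.2·(+0.36437)/0.65811 + 305.9 = 557.3716, v = 422.9·(-0.06311)/0.65811 + 242.3 = 201.7427
M3: Pc = R·M3+t = (+0.20789, -0.07309, +0.68999); u = 454.2·(+0.20789)/0.68999 + 305.9 = 442.7507, v = 422.9·(-0.07309)/0.68999 + 242.3 = 197.5012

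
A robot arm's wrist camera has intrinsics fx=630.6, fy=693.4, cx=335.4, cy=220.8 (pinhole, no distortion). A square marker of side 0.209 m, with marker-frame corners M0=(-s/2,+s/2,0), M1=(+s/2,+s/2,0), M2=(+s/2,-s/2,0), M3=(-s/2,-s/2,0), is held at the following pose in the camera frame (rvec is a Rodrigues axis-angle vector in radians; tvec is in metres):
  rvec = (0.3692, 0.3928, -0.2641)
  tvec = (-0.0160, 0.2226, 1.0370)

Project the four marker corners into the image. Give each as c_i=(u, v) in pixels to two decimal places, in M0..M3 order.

Intrinsics K: fx=630.6, fy=693.4, cx=335.4, cy=220.8
Marker side s = 0.209 m; corners in marker frame (Z=0):
  M0 = (-0.1045, +0.1045, 0)
  M1 = (+0.1045, +0.1045, 0)
  M2 = (+0.1045, -0.1045, 0)
  M3 = (-0.1045, -0.1045, 0)
rvec = (0.3692, 0.3928, -0.2641), |rvec| = θ = 0.60029 rad = 34.394°
Rodrigues: sinθ=0.56488, 1−cosθ=0.17483; R = I + sinθ·[k]× + (1−cosθ)·[k]×²:
    [+0.89130 +0.31888 +0.32232]
    [-0.17816 +0.90003 -0.39775]
    [-0.41694 +0.29709 +0.85901]
t = (-0.0160, 0.2226, 1.0370) m
M0: Pc = R·M0+t = (-0.07582, +0.33527, +1.11162); u = 630.6·(-0.07582)/1.11162 + 335.4 = 292.3897, v = 693.4·(+0.33527)/1.11162 + 220.8 = 429.9341
M1: Pc = R·M1+t = (+0.11046, +0.29803, +1.02448); u = 630.6·(+0.11046)/1.02448 + 335.4 = 403.3945, v = 693.4·(+0.29803)/1.02448 + 220.8 = 422.5201
M2: Pc = R·M2+t = (+0.04382, +0.10993, +0.96238); u = 630.6·(+0.04382)/0.96238 + 335.4 = 364.1117, v = 693.4·(+0.10993)/0.96238 + 220.8 = 300.0042
M3: Pc = R·M3+t = (-0.14246, +0.14717, +1.04952); u = 630.6·(-0.14246)/1.04952 + 335.4 = 249.8012, v = 693.4·(+0.14717)/1.04952 + 220.8 = 318.0291

c0=(292.39, 429.93) c1=(403.39, 422.52) c2=(364.11, 300.00) c3=(249.80, 318.03)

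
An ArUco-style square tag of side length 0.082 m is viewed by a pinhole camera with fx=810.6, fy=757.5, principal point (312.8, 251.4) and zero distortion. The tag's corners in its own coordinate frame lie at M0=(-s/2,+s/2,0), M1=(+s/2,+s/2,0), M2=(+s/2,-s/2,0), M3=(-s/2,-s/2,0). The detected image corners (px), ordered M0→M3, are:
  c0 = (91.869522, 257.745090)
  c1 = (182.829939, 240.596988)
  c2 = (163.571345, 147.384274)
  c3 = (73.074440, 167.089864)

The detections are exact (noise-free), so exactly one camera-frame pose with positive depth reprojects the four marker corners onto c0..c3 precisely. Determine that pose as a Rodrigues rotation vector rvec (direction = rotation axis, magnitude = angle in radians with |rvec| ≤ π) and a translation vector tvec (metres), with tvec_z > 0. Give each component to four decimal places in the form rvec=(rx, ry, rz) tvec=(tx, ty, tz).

Intrinsics K: fx=810.6, fy=757.5, cx=312.8, cy=251.4
Marker side s = 0.082 m; corners in marker frame (Z=0):
  M0 = (-0.0410, +0.0410, 0)
  M1 = (+0.0410, +0.0410, 0)
  M2 = (+0.0410, -0.0410, 0)
  M3 = (-0.0410, -0.0410, 0)
Detected image corners:
  c0 = (91.869522, 257.745090) px
  c1 = (182.829939, 240.596988) px
  c2 = (163.571345, 147.384274) px
  c3 = (73.074440, 167.089864) px
Planar DLT: solve 8×8 A·h = b for H (H[2,2]=1):
  H  [+1063.29666 +233.08037 +127.21180]
  H  [-293.30415 +1122.65463 +203.34756]
  H  [-0.33755 +0.00849 +1.00000]
B = K⁻¹H; ‖b₁‖=1.506326, ‖b₂‖=1.506326; λ = 2/(‖b₁‖+‖b₂‖) = 0.663867, sign → tz>0 ⇒ λ=+0.663867
r₁ = λ·B[:,0] = (+0.95729,-0.18268,-0.22409); r₂ = λ·B[:,1] = (+0.18871,+0.98202,+0.00563)
r₃ = r₁×r₂ = (+0.21903,-0.04768,+0.97455); SVD([r₁ r₂ r₃]) → R = UVᵀ:
  R  [+0.95729 +0.18871 +0.21903]
  R  [-0.18268 +0.98202 -0.04768]
  R  [-0.22409 +0.00563 +0.97455]
t = (-0.15199, -0.04211, +0.66387) m
tr R = 2.913862; θ = arccos((tr R − 1)/2) = 0.294556 rad = 16.877°
axis k = ((R−Rᵀ)₃₂, (R−Rᵀ)₁₃, (R−Rᵀ)₂₁) / (2 sinθ) = (+0.091825, +0.763172, -0.639638)
rvec = θ·k = (+0.027047, +0.224797, -0.188409)

rvec=(0.0270, 0.2248, -0.1884) tvec=(-0.1520, -0.0421, 0.6639)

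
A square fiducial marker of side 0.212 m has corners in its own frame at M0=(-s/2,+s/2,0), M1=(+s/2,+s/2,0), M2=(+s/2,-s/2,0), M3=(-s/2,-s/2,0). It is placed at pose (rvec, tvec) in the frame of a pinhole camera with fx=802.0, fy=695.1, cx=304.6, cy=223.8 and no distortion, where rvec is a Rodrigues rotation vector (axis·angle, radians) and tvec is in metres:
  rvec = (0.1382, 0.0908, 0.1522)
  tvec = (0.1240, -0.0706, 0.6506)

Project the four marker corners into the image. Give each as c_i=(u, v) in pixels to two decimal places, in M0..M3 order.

Intrinsics K: fx=802.0, fy=695.1, cx=304.6, cy=223.8
Marker side s = 0.212 m; corners in marker frame (Z=0):
  M0 = (-0.1060, +0.1060, 0)
  M1 = (+0.1060, +0.1060, 0)
  M2 = (+0.1060, -0.1060, 0)
  M3 = (-0.1060, -0.1060, 0)
rvec = (0.1382, 0.0908, 0.1522), |rvec| = θ = 0.22474 rad = 12.877°
Rodrigues: sinθ=0.22285, 1−cosθ=0.02515; R = I + sinθ·[k]× + (1−cosθ)·[k]×²:
    [+0.98436 -0.14467 +0.10051]
    [+0.15717 +0.97896 -0.13016]
    [-0.07956 +0.14392 +0.98639]
t = (0.1240, -0.0706, 0.6506) m
M0: Pc = R·M0+t = (+0.00432, +0.01651, +0.67429); u = 802.0·(+0.00432)/0.67429 + 304.6 = 309.7409, v = 695.1·(+0.01651)/0.67429 + 223.8 = 240.8189
M1: Pc = R·M1+t = (+0.21301, +0.04983, +0.65742); u = 802.0·(+0.21301)/0.65742 + 304.6 = 564.4507, v = 695.1·(+0.04983)/0.65742 + 223.8 = 276.4853
M2: Pc = R·M2+t = (+0.24368, -0.15771, +0.62691); u = 802.0·(+0.24368)/0.62691 + 304.6 = 616.3343, v = 695.1·(-0.15771)/0.62691 + 223.8 = 48.9365
M3: Pc = R·M3+t = (+0.03499, -0.19103, +0.64378); u = 802.0·(+0.03499)/0.64378 + 304.6 = 348.1934, v = 695.1·(-0.19103)/0.64378 + 223.8 = 17.5418

c0=(309.74, 240.82) c1=(564.45, 276.49) c2=(616.33, 48.94) c3=(348.19, 17.54)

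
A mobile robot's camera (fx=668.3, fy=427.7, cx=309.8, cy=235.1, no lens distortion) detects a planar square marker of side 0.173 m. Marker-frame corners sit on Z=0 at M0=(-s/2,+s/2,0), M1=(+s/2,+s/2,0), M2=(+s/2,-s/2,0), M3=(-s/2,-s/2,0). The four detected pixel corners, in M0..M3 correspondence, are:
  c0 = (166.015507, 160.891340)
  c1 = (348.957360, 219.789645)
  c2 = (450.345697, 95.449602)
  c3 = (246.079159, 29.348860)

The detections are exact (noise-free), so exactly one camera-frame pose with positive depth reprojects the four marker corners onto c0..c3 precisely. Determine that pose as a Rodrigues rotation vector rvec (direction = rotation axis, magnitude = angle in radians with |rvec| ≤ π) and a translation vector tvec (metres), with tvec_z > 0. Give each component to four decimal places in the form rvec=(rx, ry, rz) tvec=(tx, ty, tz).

rvec=(0.3459, 0.0756, 0.4620) tvec=(-0.0075, -0.1316, 0.5352)

Intrinsics K: fx=668.3, fy=427.7, cx=309.8, cy=235.1
Marker side s = 0.173 m; corners in marker frame (Z=0):
  M0 = (-0.0865, +0.0865, 0)
  M1 = (+0.0865, +0.0865, 0)
  M2 = (+0.0865, -0.0865, 0)
  M3 = (-0.0865, -0.0865, 0)
Detected image corners:
  c0 = (166.015507, 160.891340) px
  c1 = (348.957360, 219.789645) px
  c2 = (450.345697, 95.449602) px
  c3 = (246.079159, 29.348860) px
Planar DLT: solve 8×8 A·h = b for H (H[2,2]=1):
  H  [+1119.22069 -330.01055 +300.42765]
  H  [+361.59176 +820.67420 +129.95490]
  H  [+0.01170 +0.64217 +1.00000]
B = K⁻¹H; ‖b₁‖=1.868322, ‖b₂‖=1.868322; λ = 2/(‖b₁‖+‖b₂‖) = 0.535240, sign → tz>0 ⇒ λ=+0.535240
r₁ = λ·B[:,0] = (+0.89348,+0.44907,+0.00626); r₂ = λ·B[:,1] = (-0.42364,+0.83809,+0.34371)
r₃ = r₁×r₂ = (+0.14910,-0.30975,+0.93905); SVD([r₁ r₂ r₃]) → R = UVᵀ:
  R  [+0.89348 -0.42364 +0.14910]
  R  [+0.44907 +0.83809 -0.30975]
  R  [+0.00626 +0.34371 +0.93905]
t = (-0.00751, -0.13158, +0.53524) m
tr R = 2.670620; θ = arccos((tr R − 1)/2) = 0.582100 rad = 33.352°
axis k = ((R−Rᵀ)₃₂, (R−Rᵀ)₁₃, (R−Rᵀ)₂₁) / (2 sinθ) = (+0.594298, +0.129901, +0.793685)
rvec = θ·k = (+0.345941, +0.075616, +0.462004)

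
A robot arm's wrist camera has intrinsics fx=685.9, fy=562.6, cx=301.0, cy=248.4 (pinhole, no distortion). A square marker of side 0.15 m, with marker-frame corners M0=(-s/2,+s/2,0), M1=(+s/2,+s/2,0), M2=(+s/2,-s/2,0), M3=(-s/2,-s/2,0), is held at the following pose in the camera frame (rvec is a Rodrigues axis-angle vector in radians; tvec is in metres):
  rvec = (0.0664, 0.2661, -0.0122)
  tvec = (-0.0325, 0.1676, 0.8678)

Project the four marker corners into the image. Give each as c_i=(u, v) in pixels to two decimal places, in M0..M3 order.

Intrinsics K: fx=685.9, fy=562.6, cx=301.0, cy=248.4
Marker side s = 0.15 m; corners in marker frame (Z=0):
  M0 = (-0.0750, +0.0750, 0)
  M1 = (+0.0750, +0.0750, 0)
  M2 = (+0.0750, -0.0750, 0)
  M3 = (-0.0750, -0.0750, 0)
rvec = (0.0664, 0.2661, -0.0122), |rvec| = θ = 0.27453 rad = 15.729°
Rodrigues: sinθ=0.27110, 1−cosθ=0.03745; R = I + sinθ·[k]× + (1−cosθ)·[k]×²:
    [+0.96474 +0.02083 +0.26237]
    [-0.00327 +0.99774 -0.06718]
    [-0.26317 +0.06396 +0.96263]
t = (-0.0325, 0.1676, 0.8678) m
M0: Pc = R·M0+t = (-0.10329, +0.24268, +0.89233); u = 685.9·(-0.10329)/0.89233 + 301.0 = 221.6024, v = 562.6·(+0.24268)/0.89233 + 248.4 = 401.4021
M1: Pc = R·M1+t = (+0.04142, +0.24219, +0.85286); u = 685.9·(+0.04142)/0.85286 + 301.0 = 334.3096, v = 562.6·(+0.24219)/0.85286 + 248.4 = 408.1607
M2: Pc = R·M2+t = (+0.03829, +0.09252, +0.84327); u = 685.9·(+0.03829)/0.84327 + 301.0 = 332.1476, v = 562.6·(+0.09252)/0.84327 + 248.4 = 310.1296
M3: Pc = R·M3+t = (-0.10642, +0.09301, +0.88274); u = 685.9·(-0.10642)/0.88274 + 301.0 = 218.3122, v = 562.6·(+0.09301)/0.88274 + 248.4 = 307.6815

c0=(221.60, 401.40) c1=(334.31, 408.16) c2=(332.15, 310.13) c3=(218.31, 307.68)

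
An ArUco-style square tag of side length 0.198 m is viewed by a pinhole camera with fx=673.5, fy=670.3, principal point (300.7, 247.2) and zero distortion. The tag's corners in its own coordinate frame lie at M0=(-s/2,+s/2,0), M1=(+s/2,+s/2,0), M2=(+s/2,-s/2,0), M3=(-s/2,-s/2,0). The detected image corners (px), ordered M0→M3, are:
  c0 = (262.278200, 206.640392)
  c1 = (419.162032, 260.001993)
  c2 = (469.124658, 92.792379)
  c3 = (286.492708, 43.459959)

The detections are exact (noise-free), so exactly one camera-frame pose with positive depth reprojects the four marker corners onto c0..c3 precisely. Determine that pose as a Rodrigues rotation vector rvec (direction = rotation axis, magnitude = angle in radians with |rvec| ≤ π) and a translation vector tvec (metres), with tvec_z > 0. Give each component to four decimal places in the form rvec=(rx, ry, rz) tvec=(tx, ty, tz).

rvec=(0.5047, 0.3366, 0.2588) tvec=(0.0597, -0.1010, 0.7382)

Intrinsics K: fx=673.5, fy=670.3, cx=300.7, cy=247.2
Marker side s = 0.198 m; corners in marker frame (Z=0):
  M0 = (-0.0990, +0.0990, 0)
  M1 = (+0.0990, +0.0990, 0)
  M2 = (+0.0990, -0.0990, 0)
  M3 = (-0.0990, -0.0990, 0)
Detected image corners:
  c0 = (262.278200, 206.640392) px
  c1 = (419.162032, 260.001993) px
  c2 = (469.124658, 92.792379) px
  c3 = (286.492708, 43.459959) px
Planar DLT: solve 8×8 A·h = b for H (H[2,2]=1):
  H  [+731.36353 +63.51703 +355.15088]
  H  [+209.03351 +938.29690 +155.52339]
  H  [-0.33831 +0.69212 +1.00000]
B = K⁻¹H; ‖b₁‖=1.354684, ‖b₂‖=1.354684; λ = 2/(‖b₁‖+‖b₂‖) = 0.738179, sign → tz>0 ⇒ λ=+0.738179
r₁ = λ·B[:,0] = (+0.91310,+0.32230,-0.24974); r₂ = λ·B[:,1] = (-0.15849,+0.84490,+0.51091)
r₃ = r₁×r₂ = (+0.37567,-0.42693,+0.82256); SVD([r₁ r₂ r₃]) → R = UVᵀ:
  R  [+0.91310 -0.15849 +0.37567]
  R  [+0.32230 +0.84490 -0.42693]
  R  [-0.24974 +0.51091 +0.82256]
t = (+0.05968, -0.10096, +0.73818) m
tr R = 2.580555; θ = arccos((tr R − 1)/2) = 0.659535 rad = 37.789°
axis k = ((R−Rᵀ)₃₂, (R−Rᵀ)₁₃, (R−Rᵀ)₂₁) / (2 sinθ) = (+0.765275, +0.510328, +0.392325)
rvec = θ·k = (+0.504725, +0.336579, +0.258752)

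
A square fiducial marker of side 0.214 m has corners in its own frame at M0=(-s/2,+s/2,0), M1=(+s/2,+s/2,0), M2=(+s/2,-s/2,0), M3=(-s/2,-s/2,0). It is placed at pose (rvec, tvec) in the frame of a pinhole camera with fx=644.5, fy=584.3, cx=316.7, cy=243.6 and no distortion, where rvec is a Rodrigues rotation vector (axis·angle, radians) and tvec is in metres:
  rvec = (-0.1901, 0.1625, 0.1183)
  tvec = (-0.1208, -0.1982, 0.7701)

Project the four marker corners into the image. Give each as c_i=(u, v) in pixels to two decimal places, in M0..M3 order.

c0=(115.84, 164.07) c1=(290.23, 177.40) c2=(315.19, 22.49) c3=(147.89, 16.84)

Intrinsics K: fx=644.5, fy=584.3, cx=316.7, cy=243.6
Marker side s = 0.214 m; corners in marker frame (Z=0):
  M0 = (-0.1070, +0.1070, 0)
  M1 = (+0.1070, +0.1070, 0)
  M2 = (+0.1070, -0.1070, 0)
  M3 = (-0.1070, -0.1070, 0)
rvec = (-0.1901, 0.1625, 0.1183), |rvec| = θ = 0.27666 rad = 15.851°
Rodrigues: sinθ=0.27314, 1−cosθ=0.03803; R = I + sinθ·[k]× + (1−cosθ)·[k]×²:
    [+0.97993 -0.13214 +0.14926]
    [+0.10145 +0.97509 +0.19723]
    [-0.17161 -0.17813 +0.96893]
t = (-0.1208, -0.1982, 0.7701) m
M0: Pc = R·M0+t = (-0.23979, -0.10472, +0.76940); u = 644.5·(-0.23979)/0.76940 + 316.7 = 115.8352, v = 584.3·(-0.10472)/0.76940 + 243.6 = 164.0733
M1: Pc = R·M1+t = (-0.03009, -0.08301, +0.73268); u = 644.5·(-0.03009)/0.73268 + 316.7 = 290.2339, v = 584.3·(-0.08301)/0.73268 + 243.6 = 177.4007
M2: Pc = R·M2+t = (-0.00181, -0.29168, +0.77080); u = 644.5·(-0.00181)/0.77080 + 316.7 = 315.1880, v = 584.3·(-0.29168)/0.77080 + 243.6 = 22.4934
M3: Pc = R·M3+t = (-0.21151, -0.31339, +0.80752); u = 644.5·(-0.21151)/0.80752 + 316.7 = 147.8873, v = 584.3·(-0.31339)/0.80752 + 243.6 = 16.8400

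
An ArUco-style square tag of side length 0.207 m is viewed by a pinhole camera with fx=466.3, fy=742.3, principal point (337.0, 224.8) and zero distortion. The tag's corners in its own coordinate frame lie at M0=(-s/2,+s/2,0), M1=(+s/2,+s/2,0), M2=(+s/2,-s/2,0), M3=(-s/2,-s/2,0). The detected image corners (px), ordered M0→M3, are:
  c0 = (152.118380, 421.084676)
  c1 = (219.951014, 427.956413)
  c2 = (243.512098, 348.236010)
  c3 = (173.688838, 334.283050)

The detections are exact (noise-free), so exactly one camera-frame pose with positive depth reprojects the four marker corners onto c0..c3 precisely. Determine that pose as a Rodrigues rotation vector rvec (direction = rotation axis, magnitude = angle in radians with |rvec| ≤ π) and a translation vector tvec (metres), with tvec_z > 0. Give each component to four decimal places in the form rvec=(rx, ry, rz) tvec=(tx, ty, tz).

rvec=(0.4941, -0.4868, 0.3528) tvec=(-0.4107, 0.2967, 1.3813)

Intrinsics K: fx=466.3, fy=742.3, cx=337.0, cy=224.8
Marker side s = 0.207 m; corners in marker frame (Z=0):
  M0 = (-0.1035, +0.1035, 0)
  M1 = (+0.1035, +0.1035, 0)
  M2 = (+0.1035, -0.1035, 0)
  M3 = (-0.1035, -0.1035, 0)
Detected image corners:
  c0 = (152.118380, 421.084676) px
  c1 = (219.951014, 427.956413) px
  c2 = (243.512098, 348.236010) px
  c3 = (173.688838, 334.283050) px
Planar DLT: solve 8×8 A·h = b for H (H[2,2]=1):
  H  [+406.93639 -57.18565 +198.35574]
  H  [+194.52693 +502.49354 +384.22951]
  H  [+0.37790 +0.26361 +1.00000]
B = K⁻¹H; ‖b₁‖=0.723945, ‖b₂‖=0.723945; λ = 2/(‖b₁‖+‖b₂‖) = 1.381321, sign → tz>0 ⇒ λ=+1.381321
r₁ = λ·B[:,0] = (+0.82822,+0.20391,+0.52200); r₂ = λ·B[:,1] = (-0.43257,+0.82480,+0.36414)
r₃ = r₁×r₂ = (-0.35629,-0.52738,+0.77131); SVD([r₁ r₂ r₃]) → R = UVᵀ:
  R  [+0.82822 -0.43257 -0.35629]
  R  [+0.20391 +0.82480 -0.52738]
  R  [+0.52200 +0.36414 +0.77131]
t = (-0.41071, +0.29668, +1.38132) m
tr R = 2.424329; θ = arccos((tr R − 1)/2) = 0.778220 rad = 44.589°
axis k = ((R−Rᵀ)₃₂, (R−Rᵀ)₁₃, (R−Rᵀ)₂₁) / (2 sinθ) = (+0.634973, -0.625548, +0.453320)
rvec = θ·k = (+0.494148, -0.486814, +0.352783)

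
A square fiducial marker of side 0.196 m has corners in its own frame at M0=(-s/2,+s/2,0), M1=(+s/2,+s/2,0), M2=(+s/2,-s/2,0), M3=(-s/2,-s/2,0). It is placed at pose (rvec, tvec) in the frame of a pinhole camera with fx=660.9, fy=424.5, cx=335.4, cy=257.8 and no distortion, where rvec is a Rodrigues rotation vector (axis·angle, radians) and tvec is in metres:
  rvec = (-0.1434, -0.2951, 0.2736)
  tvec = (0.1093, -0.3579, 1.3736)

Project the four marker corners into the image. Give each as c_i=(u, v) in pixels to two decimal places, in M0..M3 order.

c0=(332.99, 164.42) c1=(419.32, 185.18) c2=(439.60, 131.03) c3=(356.26, 108.73)

Intrinsics K: fx=660.9, fy=424.5, cx=335.4, cy=257.8
Marker side s = 0.196 m; corners in marker frame (Z=0):
  M0 = (-0.0980, +0.0980, 0)
  M1 = (+0.0980, +0.0980, 0)
  M2 = (+0.0980, -0.0980, 0)
  M3 = (-0.0980, -0.0980, 0)
rvec = (-0.1434, -0.2951, 0.2736), |rvec| = θ = 0.42721 rad = 24.477°
Rodrigues: sinθ=0.41433, 1−cosθ=0.08987; R = I + sinθ·[k]× + (1−cosθ)·[k]×²:
    [+0.92025 -0.24451 -0.30553]
    [+0.28619 +0.95301 +0.09932]
    [+0.26688 -0.17884 +0.94699]
t = (0.1093, -0.3579, 1.3736) m
M0: Pc = R·M0+t = (-0.00485, -0.29255, +1.32992); u = 660.9·(-0.00485)/1.32992 + 335.4 = 332.9912, v = 424.5·(-0.29255)/1.32992 + 257.8 = 164.4197
M1: Pc = R·M1+t = (+0.17552, -0.23646, +1.38223); u = 660.9·(+0.17552)/1.38223 + 335.4 = 419.3244, v = 424.5·(-0.23646)/1.38223 + 257.8 = 185.1807
M2: Pc = R·M2+t = (+0.22345, -0.42325, +1.41728); u = 660.9·(+0.22345)/1.41728 + 335.4 = 439.5969, v = 424.5·(-0.42325)/1.41728 + 257.8 = 131.0299
M3: Pc = R·M3+t = (+0.04308, -0.47934, +1.36497); u = 660.9·(+0.04308)/1.36497 + 335.4 = 356.2576, v = 424.5·(-0.47934)/1.36497 + 257.8 = 108.7268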